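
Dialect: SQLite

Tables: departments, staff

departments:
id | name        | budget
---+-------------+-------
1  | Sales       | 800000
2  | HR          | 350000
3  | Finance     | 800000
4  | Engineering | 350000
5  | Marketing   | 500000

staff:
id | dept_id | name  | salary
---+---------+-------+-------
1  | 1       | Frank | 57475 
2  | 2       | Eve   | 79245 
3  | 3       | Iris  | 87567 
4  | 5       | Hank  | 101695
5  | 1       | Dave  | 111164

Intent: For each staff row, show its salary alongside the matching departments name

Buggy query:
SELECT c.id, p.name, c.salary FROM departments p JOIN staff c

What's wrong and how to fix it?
Bug: JOIN with no ON clause produces a cartesian product; every staff row pairs with every departments row

Fix: Add ON c.dept_id = p.id to the JOIN

Corrected query:
SELECT c.id, p.name, c.salary FROM departments p JOIN staff c ON c.dept_id = p.id

Result:
id | name      | salary
---+-----------+-------
1  | Sales     | 57475 
2  | HR        | 79245 
3  | Finance   | 87567 
4  | Marketing | 101695
5  | Sales     | 111164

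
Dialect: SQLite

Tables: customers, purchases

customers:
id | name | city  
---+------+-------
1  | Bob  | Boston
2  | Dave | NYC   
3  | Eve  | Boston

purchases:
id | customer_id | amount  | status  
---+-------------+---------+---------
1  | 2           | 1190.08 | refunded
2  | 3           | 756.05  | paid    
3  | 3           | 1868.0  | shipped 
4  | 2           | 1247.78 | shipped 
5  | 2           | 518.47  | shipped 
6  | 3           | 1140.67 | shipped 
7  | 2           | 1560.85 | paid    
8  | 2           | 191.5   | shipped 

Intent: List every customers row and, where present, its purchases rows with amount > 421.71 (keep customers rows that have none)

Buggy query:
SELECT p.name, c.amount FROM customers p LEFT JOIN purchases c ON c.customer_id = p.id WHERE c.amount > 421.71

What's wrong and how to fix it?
Bug: A WHERE condition on the right-hand table after LEFT JOIN drops unmatched parents

Fix: Move the right-table condition into the ON clause so unmatched parents are kept

Corrected query:
SELECT p.name, c.amount FROM customers p LEFT JOIN purchases c ON c.customer_id = p.id AND c.amount > 421.71

Result:
name | amount 
-----+--------
Bob  | NULL   
Dave | 518.47 
Dave | 1190.08
Dave | 1247.78
Dave | 1560.85
Eve  | 756.05 
Eve  | 1140.67
Eve  | 1868   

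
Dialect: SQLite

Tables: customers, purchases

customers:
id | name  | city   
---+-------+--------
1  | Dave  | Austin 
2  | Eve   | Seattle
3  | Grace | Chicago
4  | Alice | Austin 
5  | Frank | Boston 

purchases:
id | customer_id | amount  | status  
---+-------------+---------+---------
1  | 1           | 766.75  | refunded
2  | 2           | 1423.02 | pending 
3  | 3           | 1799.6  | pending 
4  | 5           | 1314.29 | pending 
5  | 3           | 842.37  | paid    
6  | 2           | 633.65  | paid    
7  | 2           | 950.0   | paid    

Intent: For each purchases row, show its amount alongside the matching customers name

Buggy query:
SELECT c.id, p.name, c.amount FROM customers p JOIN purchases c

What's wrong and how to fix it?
Bug: JOIN with no ON clause produces a cartesian product; every purchases row pairs with every customers row

Fix: Add ON c.customer_id = p.id to the JOIN

Corrected query:
SELECT c.id, p.name, c.amount FROM customers p JOIN purchases c ON c.customer_id = p.id

Result:
id | name  | amount 
---+-------+--------
1  | Dave  | 766.75 
2  | Eve   | 1423.02
3  | Grace | 1799.6 
4  | Frank | 1314.29
5  | Grace | 842.37 
6  | Eve   | 633.65 
7  | Eve   | 950    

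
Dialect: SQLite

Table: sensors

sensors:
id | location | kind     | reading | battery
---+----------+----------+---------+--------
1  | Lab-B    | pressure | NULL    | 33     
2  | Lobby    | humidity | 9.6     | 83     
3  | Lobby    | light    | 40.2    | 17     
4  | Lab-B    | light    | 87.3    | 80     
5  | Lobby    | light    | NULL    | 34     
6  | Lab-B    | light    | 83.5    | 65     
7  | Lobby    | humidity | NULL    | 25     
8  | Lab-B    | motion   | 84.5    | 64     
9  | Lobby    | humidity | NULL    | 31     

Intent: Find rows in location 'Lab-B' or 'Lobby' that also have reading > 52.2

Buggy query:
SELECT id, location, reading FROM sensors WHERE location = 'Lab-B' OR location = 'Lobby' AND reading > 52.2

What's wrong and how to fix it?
Bug: Without parentheses, AND is evaluated before OR, so the reading filter only applies to the 'Lobby' branch

Fix: Add parentheses around the OR so the AND applies to both alternatives

Corrected query:
SELECT id, location, reading FROM sensors WHERE (location = 'Lab-B' OR location = 'Lobby') AND reading > 52.2

Result:
id | location | reading
---+----------+--------
4  | Lab-B    | 87.3   
6  | Lab-B    | 83.5   
8  | Lab-B    | 84.5   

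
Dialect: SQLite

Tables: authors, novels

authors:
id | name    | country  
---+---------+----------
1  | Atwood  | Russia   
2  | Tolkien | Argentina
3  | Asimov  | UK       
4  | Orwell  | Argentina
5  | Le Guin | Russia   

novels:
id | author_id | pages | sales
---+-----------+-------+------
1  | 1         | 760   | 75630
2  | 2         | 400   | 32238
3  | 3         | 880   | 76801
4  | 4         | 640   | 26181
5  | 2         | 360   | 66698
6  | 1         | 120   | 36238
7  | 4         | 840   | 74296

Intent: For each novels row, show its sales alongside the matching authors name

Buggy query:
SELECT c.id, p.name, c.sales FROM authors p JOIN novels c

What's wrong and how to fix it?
Bug: JOIN with no ON clause produces a cartesian product; every novels row pairs with every authors row

Fix: Add ON c.author_id = p.id to the JOIN

Corrected query:
SELECT c.id, p.name, c.sales FROM authors p JOIN novels c ON c.author_id = p.id

Result:
id | name    | sales
---+---------+------
1  | Atwood  | 75630
2  | Tolkien | 32238
3  | Asimov  | 76801
4  | Orwell  | 26181
5  | Tolkien | 66698
6  | Atwood  | 36238
7  | Orwell  | 74296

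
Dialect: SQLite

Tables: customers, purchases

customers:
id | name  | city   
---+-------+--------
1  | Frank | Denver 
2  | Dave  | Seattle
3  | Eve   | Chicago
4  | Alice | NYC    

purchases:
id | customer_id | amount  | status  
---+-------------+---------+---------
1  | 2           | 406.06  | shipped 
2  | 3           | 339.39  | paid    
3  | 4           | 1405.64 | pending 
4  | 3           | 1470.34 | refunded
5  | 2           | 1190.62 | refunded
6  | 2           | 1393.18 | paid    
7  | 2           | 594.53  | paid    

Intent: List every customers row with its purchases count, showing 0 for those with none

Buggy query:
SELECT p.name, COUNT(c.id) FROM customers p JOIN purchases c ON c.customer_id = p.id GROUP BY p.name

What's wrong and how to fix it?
Bug: An inner join excludes parents with zero children

Fix: Switch to LEFT JOIN to retain unmatched parent rows

Corrected query:
SELECT p.name, COUNT(c.id) FROM customers p LEFT JOIN purchases c ON c.customer_id = p.id GROUP BY p.name

Result:
name  | COUNT(c.id)
------+------------
Alice | 1          
Dave  | 4          
Eve   | 2          
Frank | 0          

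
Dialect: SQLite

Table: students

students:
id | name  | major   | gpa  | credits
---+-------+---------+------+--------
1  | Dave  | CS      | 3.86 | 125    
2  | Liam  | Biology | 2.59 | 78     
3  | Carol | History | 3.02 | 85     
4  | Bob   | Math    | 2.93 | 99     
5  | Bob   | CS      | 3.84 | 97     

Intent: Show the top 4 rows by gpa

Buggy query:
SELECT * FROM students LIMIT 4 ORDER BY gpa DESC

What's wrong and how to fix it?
Bug: LIMIT must come after ORDER BY

Fix: Sort with ORDER BY, then apply LIMIT

Corrected query:
SELECT * FROM students ORDER BY gpa DESC LIMIT 4

Result:
id | name  | major   | gpa  | credits
---+-------+---------+------+--------
1  | Dave  | CS      | 3.86 | 125    
5  | Bob   | CS      | 3.84 | 97     
3  | Carol | History | 3.02 | 85     
4  | Bob   | Math    | 2.93 | 99     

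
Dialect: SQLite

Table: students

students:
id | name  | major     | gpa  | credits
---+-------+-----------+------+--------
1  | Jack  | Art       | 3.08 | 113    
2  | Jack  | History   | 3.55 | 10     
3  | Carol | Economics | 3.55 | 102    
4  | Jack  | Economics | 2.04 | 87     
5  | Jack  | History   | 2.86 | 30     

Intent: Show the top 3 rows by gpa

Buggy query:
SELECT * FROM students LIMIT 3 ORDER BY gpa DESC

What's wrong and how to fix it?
Bug: ORDER BY cannot follow LIMIT; LIMIT is the final clause

Fix: Sort with ORDER BY, then apply LIMIT

Corrected query:
SELECT * FROM students ORDER BY gpa DESC LIMIT 3

Result:
id | name  | major     | gpa  | credits
---+-------+-----------+------+--------
2  | Jack  | History   | 3.55 | 10     
3  | Carol | Economics | 3.55 | 102    
1  | Jack  | Art       | 3.08 | 113    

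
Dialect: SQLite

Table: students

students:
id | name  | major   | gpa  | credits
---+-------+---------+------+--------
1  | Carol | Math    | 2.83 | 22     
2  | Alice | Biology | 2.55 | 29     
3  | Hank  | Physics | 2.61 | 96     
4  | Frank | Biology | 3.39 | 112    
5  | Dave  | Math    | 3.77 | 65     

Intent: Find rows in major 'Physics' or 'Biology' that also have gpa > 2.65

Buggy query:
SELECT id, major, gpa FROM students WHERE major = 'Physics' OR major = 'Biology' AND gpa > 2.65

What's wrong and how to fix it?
Bug: AND binds tighter than OR, so this parses as major = 'Physics' OR (major = 'Biology' AND gpa > 2.65)

Fix: Group the OR with parentheses (or use IN), then AND the threshold

Corrected query:
SELECT id, major, gpa FROM students WHERE (major = 'Physics' OR major = 'Biology') AND gpa > 2.65

Result:
id | major   | gpa 
---+---------+-----
4  | Biology | 3.39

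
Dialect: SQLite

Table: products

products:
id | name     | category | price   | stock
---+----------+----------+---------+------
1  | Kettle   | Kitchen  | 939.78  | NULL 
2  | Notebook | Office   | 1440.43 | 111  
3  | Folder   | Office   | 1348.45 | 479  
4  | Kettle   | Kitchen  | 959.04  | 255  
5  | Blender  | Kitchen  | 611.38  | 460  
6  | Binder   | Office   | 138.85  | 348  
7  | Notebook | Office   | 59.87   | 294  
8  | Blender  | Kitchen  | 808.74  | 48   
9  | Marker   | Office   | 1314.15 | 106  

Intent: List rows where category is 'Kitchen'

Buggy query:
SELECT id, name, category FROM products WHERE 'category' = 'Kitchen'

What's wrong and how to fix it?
Bug: 'category' in single quotes is a string literal, not the column; the comparison is literal-vs-literal and never true

Fix: Remove the quotes around the column name (or use double quotes for an identifier)

Corrected query:
SELECT id, name, category FROM products WHERE category = 'Kitchen'

Result:
id | name    | category
---+---------+---------
1  | Kettle  | Kitchen 
4  | Kettle  | Kitchen 
5  | Blender | Kitchen 
8  | Blender | Kitchen 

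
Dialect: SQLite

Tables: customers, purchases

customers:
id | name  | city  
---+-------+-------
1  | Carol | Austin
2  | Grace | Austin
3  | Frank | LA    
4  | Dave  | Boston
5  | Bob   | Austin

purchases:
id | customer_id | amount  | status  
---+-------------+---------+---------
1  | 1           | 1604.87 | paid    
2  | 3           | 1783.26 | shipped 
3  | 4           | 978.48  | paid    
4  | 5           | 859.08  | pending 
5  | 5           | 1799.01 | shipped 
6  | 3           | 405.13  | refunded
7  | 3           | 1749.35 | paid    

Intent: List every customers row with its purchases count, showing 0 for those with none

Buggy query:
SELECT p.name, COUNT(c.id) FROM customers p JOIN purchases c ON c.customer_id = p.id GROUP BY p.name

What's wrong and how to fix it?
Bug: INNER JOIN drops customers rows that have no matching purchases rows

Fix: Switch to LEFT JOIN to retain unmatched parent rows

Corrected query:
SELECT p.name, COUNT(c.id) FROM customers p LEFT JOIN purchases c ON c.customer_id = p.id GROUP BY p.name

Result:
name  | COUNT(c.id)
------+------------
Bob   | 2          
Carol | 1          
Dave  | 1          
Frank | 3          
Grace | 0          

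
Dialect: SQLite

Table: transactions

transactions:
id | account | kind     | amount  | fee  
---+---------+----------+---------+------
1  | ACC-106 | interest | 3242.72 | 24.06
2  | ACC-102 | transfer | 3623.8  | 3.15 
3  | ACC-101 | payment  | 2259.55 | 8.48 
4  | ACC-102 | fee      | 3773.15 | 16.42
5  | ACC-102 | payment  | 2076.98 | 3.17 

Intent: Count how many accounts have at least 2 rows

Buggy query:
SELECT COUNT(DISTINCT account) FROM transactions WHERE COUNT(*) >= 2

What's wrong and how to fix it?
Bug: WHERE filters individual rows, not groups, so a group-level COUNT is invalid there

Fix: Use a subquery that GROUPs and filters with HAVING, then count its rows

Corrected query:
SELECT COUNT(*) FROM (SELECT account FROM transactions GROUP BY account HAVING COUNT(*) >= 2)

Result:
COUNT(*)
--------
1       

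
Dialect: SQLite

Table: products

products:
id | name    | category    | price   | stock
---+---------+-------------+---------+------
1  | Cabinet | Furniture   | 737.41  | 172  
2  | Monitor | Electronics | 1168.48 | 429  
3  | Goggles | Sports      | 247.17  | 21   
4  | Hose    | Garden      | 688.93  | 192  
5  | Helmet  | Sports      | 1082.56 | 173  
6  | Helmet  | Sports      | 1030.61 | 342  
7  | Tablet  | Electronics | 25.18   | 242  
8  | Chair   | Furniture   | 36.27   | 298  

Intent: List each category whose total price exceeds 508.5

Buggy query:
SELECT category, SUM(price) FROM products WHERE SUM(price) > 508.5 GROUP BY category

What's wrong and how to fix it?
Bug: Aggregate functions cannot appear in a WHERE clause

Fix: Use HAVING (which filters groups after aggregation) instead of WHERE

Corrected query:
SELECT category, SUM(price) FROM products GROUP BY category HAVING SUM(price) > 508.5

Result:
category    | SUM(price)
------------+-----------
Electronics | 1193.66   
Furniture   | 773.68    
Garden      | 688.93    
Sports      | 2360.34   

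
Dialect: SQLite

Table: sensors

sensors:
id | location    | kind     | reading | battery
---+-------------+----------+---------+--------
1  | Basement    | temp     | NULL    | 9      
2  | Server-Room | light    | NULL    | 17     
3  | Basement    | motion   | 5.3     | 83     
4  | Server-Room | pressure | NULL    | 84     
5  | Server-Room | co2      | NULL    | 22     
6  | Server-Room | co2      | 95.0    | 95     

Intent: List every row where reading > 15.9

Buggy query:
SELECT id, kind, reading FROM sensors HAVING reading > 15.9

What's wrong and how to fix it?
Bug: This is a non-aggregate query (no GROUP BY, no aggregates), so in SQLite the HAVING clause is invalid here; a row-level condition belongs in WHERE

Fix: Use WHERE for row-level filtering

Corrected query:
SELECT id, kind, reading FROM sensors WHERE reading > 15.9

Result:
id | kind | reading
---+------+--------
6  | co2  | 95     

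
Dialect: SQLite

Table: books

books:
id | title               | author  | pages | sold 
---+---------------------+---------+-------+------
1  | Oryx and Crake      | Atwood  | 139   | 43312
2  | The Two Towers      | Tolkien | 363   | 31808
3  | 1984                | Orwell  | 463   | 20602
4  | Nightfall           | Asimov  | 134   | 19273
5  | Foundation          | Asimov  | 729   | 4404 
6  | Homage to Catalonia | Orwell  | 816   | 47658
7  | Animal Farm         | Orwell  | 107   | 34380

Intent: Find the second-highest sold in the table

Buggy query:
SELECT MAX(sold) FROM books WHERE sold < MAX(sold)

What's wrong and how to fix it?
Bug: The inner MAX is an aggregate inside WHERE, which is not allowed

Fix: Put the inner MAX in a scalar subquery

Corrected query:
SELECT MAX(sold) FROM books WHERE sold < (SELECT MAX(sold) FROM books)

Result:
MAX(sold)
---------
43312    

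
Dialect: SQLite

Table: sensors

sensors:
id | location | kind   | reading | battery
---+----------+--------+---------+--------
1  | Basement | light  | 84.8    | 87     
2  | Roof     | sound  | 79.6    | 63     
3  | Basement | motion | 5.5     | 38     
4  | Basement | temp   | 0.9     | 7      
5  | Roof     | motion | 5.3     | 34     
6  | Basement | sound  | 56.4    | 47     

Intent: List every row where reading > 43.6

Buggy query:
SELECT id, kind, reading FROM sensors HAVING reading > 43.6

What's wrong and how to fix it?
Bug: HAVING filters the output of aggregation, but this query has no GROUP BY and no aggregate functions, so SQLite rejects it (HAVING clause on a non-aggregate query); the condition here is per row

Fix: Replace HAVING with WHERE since the condition applies to individual rows

Corrected query:
SELECT id, kind, reading FROM sensors WHERE reading > 43.6

Result:
id | kind  | reading
---+-------+--------
1  | light | 84.8   
2  | sound | 79.6   
6  | sound | 56.4   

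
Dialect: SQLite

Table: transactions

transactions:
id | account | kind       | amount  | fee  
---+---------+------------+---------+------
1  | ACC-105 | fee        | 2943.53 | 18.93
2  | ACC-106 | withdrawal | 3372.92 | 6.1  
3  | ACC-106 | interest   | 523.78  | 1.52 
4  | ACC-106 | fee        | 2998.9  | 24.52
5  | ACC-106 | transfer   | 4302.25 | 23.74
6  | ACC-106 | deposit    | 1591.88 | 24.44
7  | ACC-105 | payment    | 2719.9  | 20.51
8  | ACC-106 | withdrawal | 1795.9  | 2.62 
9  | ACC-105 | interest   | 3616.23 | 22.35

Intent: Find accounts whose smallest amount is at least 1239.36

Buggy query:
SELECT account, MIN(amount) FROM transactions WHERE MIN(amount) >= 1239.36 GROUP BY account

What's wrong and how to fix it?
Bug: MIN() in WHERE is a misuse of aggregate

Fix: Use HAVING for the per-group MIN condition

Corrected query:
SELECT account, MIN(amount) FROM transactions GROUP BY account HAVING MIN(amount) >= 1239.36

Result:
account | MIN(amount)
--------+------------
ACC-105 | 2719.9     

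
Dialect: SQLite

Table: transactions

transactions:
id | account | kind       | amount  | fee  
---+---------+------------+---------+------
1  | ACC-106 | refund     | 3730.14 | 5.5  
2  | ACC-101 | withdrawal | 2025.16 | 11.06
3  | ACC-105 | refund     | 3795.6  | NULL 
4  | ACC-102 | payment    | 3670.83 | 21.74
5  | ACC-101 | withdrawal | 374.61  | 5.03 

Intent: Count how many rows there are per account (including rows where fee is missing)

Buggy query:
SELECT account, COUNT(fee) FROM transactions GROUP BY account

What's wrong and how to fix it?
Bug: COUNT(column) counts non-NULL values only; rows with NULL fee aren't counted

Fix: Replace COUNT(fee) with COUNT(*)

Corrected query:
SELECT account, COUNT(*) FROM transactions GROUP BY account

Result:
account | COUNT(*)
--------+---------
ACC-101 | 2       
ACC-102 | 1       
ACC-105 | 1       
ACC-106 | 1       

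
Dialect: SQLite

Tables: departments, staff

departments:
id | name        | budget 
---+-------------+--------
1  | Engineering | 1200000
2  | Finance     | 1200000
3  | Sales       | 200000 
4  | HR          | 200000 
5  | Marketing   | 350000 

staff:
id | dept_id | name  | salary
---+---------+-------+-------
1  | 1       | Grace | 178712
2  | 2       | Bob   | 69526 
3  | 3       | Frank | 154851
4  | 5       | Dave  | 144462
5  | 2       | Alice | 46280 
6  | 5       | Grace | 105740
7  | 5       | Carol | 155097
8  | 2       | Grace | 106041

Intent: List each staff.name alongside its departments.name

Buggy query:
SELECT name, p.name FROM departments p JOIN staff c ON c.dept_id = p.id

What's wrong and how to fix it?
Bug: 'name' exists in both joined tables, so the database can't tell which one is meant

Fix: Qualify the column with its table alias (c.name)

Corrected query:
SELECT c.name, p.name FROM departments p JOIN staff c ON c.dept_id = p.id

Result:
name  | name       
------+------------
Grace | Engineering
Bob   | Finance    
Frank | Sales      
Dave  | Marketing  
Alice | Finance    
Grace | Marketing  
Carol | Marketing  
Grace | Finance    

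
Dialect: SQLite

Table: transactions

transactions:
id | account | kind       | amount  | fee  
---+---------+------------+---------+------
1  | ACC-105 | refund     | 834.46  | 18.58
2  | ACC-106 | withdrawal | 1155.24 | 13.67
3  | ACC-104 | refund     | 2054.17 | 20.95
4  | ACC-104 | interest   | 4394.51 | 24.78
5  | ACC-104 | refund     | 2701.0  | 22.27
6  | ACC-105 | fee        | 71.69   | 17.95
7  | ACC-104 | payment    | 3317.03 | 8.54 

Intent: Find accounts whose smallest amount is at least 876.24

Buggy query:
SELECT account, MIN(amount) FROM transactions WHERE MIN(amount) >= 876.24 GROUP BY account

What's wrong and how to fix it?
Bug: Aggregates like MIN are computed per group after WHERE runs

Fix: Replace WHERE with HAVING after the GROUP BY

Corrected query:
SELECT account, MIN(amount) FROM transactions GROUP BY account HAVING MIN(amount) >= 876.24

Result:
account | MIN(amount)
--------+------------
ACC-104 | 2054.17    
ACC-106 | 1155.24    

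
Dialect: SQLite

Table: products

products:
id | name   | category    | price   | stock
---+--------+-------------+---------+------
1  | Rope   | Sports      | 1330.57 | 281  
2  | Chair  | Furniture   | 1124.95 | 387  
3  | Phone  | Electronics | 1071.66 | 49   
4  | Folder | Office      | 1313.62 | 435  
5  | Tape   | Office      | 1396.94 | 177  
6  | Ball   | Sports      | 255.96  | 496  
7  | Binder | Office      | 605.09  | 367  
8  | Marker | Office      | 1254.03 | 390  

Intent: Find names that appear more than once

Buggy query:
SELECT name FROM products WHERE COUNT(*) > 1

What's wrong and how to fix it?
Bug: WHERE can't reference COUNT(*); aggregates are computed after WHERE

Fix: Group first, then use HAVING for the count condition

Corrected query:
SELECT name FROM products GROUP BY name HAVING COUNT(*) > 1

Result:
(no rows)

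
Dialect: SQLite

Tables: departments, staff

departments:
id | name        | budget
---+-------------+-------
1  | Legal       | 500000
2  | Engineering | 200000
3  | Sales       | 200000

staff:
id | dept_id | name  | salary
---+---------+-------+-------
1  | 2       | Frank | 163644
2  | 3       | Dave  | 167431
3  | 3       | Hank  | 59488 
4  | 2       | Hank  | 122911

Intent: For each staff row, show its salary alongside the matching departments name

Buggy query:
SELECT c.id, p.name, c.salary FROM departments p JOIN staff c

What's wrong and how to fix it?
Bug: JOIN with no ON clause produces a cartesian product; every staff row pairs with every departments row

Fix: Specify the join condition linking the foreign key to the parent id

Corrected query:
SELECT c.id, p.name, c.salary FROM departments p JOIN staff c ON c.dept_id = p.id

Result:
id | name        | salary
---+-------------+-------
1  | Engineering | 163644
2  | Sales       | 167431
3  | Sales       | 59488 
4  | Engineering | 122911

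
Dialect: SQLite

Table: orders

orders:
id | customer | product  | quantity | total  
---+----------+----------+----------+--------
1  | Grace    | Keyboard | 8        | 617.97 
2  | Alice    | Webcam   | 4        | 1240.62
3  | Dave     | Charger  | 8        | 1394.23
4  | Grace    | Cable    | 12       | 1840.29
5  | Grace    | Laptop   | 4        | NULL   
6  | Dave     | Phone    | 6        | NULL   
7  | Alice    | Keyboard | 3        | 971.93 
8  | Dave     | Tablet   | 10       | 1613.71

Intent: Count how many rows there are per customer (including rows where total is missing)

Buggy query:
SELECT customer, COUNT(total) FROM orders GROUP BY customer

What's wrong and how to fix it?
Bug: COUNT(total) skips NULLs, so groups with missing total are undercounted

Fix: Replace COUNT(total) with COUNT(*)

Corrected query:
SELECT customer, COUNT(*) FROM orders GROUP BY customer

Result:
customer | COUNT(*)
---------+---------
Alice    | 2       
Dave     | 3       
Grace    | 3       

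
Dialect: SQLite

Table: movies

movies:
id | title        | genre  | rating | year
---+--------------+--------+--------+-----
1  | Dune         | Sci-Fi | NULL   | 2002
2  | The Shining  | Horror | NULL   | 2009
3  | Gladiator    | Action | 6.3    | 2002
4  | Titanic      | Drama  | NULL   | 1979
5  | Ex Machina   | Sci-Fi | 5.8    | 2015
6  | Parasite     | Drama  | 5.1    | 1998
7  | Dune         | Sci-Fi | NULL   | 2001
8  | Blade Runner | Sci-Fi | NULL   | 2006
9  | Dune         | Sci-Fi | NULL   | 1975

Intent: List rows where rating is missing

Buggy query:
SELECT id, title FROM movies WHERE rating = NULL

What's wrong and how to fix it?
Bug: Comparing to NULL with '=' never matches; NULL = NULL is unknown, not true

Fix: Use IS NULL to test for NULL

Corrected query:
SELECT id, title FROM movies WHERE rating IS NULL

Result:
id | title       
---+-------------
1  | Dune        
2  | The Shining 
4  | Titanic     
7  | Dune        
8  | Blade Runner
9  | Dune        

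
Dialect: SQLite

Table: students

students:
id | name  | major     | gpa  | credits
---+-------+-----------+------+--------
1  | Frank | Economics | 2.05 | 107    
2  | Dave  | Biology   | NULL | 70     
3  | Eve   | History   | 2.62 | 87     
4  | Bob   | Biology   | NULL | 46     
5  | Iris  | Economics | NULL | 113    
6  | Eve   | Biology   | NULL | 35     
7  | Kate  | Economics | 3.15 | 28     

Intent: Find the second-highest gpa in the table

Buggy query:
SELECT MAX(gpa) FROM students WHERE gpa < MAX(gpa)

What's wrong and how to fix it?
Bug: MAX(gpa) on the right of the comparison is an aggregate-in-WHERE error

Fix: Compute the overall MAX in a subquery, then take MAX of rows below it

Corrected query:
SELECT MAX(gpa) FROM students WHERE gpa < (SELECT MAX(gpa) FROM students)

Result:
MAX(gpa)
--------
2.62    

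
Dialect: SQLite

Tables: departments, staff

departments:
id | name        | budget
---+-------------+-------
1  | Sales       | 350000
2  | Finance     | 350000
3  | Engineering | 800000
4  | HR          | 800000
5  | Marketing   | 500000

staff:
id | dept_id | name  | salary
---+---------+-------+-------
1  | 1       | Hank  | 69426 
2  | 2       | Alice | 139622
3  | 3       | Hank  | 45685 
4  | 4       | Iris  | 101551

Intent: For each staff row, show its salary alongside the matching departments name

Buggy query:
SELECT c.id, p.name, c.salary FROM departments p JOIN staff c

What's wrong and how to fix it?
Bug: Missing join condition: each staff row is matched to all departments rows instead of just its own

Fix: Specify the join condition linking the foreign key to the parent id

Corrected query:
SELECT c.id, p.name, c.salary FROM departments p JOIN staff c ON c.dept_id = p.id

Result:
id | name        | salary
---+-------------+-------
1  | Sales       | 69426 
2  | Finance     | 139622
3  | Engineering | 45685 
4  | HR          | 101551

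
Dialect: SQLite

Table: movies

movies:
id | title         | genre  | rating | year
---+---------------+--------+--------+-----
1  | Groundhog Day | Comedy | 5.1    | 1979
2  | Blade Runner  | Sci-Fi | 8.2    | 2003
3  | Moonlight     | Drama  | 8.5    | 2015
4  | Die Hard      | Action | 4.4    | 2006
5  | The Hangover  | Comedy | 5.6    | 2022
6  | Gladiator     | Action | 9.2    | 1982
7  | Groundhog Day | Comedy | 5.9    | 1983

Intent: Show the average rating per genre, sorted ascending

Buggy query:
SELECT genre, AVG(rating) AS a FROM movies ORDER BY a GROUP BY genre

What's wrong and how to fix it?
Bug: ORDER BY appears before GROUP BY; SQL clause order requires GROUP BY first

Fix: Move ORDER BY to the end, after GROUP BY

Corrected query:
SELECT genre, AVG(rating) AS a FROM movies GROUP BY genre ORDER BY a

Result:
genre  | a       
-------+---------
Comedy | 5.533333
Action | 6.8     
Sci-Fi | 8.2     
Drama  | 8.5     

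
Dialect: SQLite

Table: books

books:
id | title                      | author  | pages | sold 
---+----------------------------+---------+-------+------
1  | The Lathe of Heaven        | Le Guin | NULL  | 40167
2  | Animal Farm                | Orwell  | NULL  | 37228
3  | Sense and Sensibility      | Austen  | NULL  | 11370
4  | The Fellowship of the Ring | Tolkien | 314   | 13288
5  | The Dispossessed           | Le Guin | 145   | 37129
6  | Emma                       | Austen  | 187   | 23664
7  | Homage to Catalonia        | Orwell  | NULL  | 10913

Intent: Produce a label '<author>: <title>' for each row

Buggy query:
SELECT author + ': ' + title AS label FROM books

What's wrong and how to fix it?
Bug: SQLite uses || for string concatenation; + coerces text to numbers (yielding 0)

Fix: Use the || operator for string concatenation

Corrected query:
SELECT author || ': ' || title AS label FROM books

Result:
label                              
-----------------------------------
Le Guin: The Lathe of Heaven       
Orwell: Animal Farm                
Austen: Sense and Sensibility      
Tolkien: The Fellowship of the Ring
Le Guin: The Dispossessed          
Austen: Emma                       
Orwell: Homage to Catalonia        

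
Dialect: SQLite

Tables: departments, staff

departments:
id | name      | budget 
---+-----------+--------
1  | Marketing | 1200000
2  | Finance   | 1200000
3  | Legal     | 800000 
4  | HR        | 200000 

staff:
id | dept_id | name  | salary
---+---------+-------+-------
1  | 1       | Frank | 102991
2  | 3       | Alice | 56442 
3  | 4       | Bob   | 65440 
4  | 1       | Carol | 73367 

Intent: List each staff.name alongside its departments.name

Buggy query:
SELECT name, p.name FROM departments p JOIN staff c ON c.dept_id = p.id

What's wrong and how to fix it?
Bug: 'name' exists in both joined tables, so the database can't tell which one is meant

Fix: Qualify the column with its table alias (c.name)

Corrected query:
SELECT c.name, p.name FROM departments p JOIN staff c ON c.dept_id = p.id

Result:
name  | name     
------+----------
Frank | Marketing
Alice | Legal    
Bob   | HR       
Carol | Marketing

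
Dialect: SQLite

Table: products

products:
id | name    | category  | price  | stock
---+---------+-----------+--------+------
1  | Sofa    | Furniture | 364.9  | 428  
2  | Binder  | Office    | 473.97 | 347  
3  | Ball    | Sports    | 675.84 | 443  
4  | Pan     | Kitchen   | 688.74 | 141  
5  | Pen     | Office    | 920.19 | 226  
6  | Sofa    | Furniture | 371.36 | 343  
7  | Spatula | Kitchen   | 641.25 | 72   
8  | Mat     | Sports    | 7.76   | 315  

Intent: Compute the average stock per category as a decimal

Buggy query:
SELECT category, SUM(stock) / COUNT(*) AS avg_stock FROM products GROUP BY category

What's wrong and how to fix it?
Bug: Both operands are integers, so '/' performs integer division and truncates

Fix: Multiply by 1.0 (or CAST to REAL) to force floating-point division

Corrected query:
SELECT category, SUM(stock) * 1.0 / COUNT(*) AS avg_stock FROM products GROUP BY category

Result:
category  | avg_stock
----------+----------
Furniture | 385.5    
Kitchen   | 106.5    
Office    | 286.5    
Sports    | 379      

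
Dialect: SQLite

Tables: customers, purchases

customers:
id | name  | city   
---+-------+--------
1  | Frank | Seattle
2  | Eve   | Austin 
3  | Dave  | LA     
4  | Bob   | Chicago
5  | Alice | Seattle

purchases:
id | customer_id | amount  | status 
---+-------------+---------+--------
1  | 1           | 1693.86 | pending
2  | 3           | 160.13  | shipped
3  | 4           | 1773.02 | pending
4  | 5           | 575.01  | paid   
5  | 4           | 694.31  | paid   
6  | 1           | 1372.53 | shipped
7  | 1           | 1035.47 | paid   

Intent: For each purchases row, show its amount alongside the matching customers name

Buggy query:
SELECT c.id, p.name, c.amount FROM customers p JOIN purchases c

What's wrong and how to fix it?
Bug: JOIN with no ON clause produces a cartesian product; every purchases row pairs with every customers row

Fix: Add ON c.customer_id = p.id to the JOIN

Corrected query:
SELECT c.id, p.name, c.amount FROM customers p JOIN purchases c ON c.customer_id = p.id

Result:
id | name  | amount 
---+-------+--------
1  | Frank | 1693.86
2  | Dave  | 160.13 
3  | Bob   | 1773.02
4  | Alice | 575.01 
5  | Bob   | 694.31 
6  | Frank | 1372.53
7  | Frank | 1035.47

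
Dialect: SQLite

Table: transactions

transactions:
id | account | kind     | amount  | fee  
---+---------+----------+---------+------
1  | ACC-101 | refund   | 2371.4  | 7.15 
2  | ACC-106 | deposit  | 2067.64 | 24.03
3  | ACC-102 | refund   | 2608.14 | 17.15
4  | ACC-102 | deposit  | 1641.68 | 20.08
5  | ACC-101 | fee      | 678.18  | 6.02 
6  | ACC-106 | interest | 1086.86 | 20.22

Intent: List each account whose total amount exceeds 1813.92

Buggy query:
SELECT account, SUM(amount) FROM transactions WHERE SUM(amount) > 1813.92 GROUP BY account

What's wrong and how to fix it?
Bug: SUM(amount) is an aggregate, but WHERE filters rows before aggregation

Fix: Use HAVING (which filters groups after aggregation) instead of WHERE

Corrected query:
SELECT account, SUM(amount) FROM transactions GROUP BY account HAVING SUM(amount) > 1813.92

Result:
account | SUM(amount)
--------+------------
ACC-101 | 3049.58    
ACC-102 | 4249.82    
ACC-106 | 3154.5     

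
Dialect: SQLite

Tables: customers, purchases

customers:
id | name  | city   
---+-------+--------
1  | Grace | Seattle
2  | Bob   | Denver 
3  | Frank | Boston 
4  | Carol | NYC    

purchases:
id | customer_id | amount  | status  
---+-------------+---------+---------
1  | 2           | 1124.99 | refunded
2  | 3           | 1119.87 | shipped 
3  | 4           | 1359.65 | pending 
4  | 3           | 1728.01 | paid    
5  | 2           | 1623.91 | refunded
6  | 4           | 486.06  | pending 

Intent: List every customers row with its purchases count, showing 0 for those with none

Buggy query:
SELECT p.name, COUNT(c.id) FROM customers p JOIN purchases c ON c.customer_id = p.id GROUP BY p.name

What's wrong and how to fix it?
Bug: An inner join excludes parents with zero children

Fix: Switch to LEFT JOIN to retain unmatched parent rows

Corrected query:
SELECT p.name, COUNT(c.id) FROM customers p LEFT JOIN purchases c ON c.customer_id = p.id GROUP BY p.name

Result:
name  | COUNT(c.id)
------+------------
Bob   | 2          
Carol | 2          
Frank | 2          
Grace | 0          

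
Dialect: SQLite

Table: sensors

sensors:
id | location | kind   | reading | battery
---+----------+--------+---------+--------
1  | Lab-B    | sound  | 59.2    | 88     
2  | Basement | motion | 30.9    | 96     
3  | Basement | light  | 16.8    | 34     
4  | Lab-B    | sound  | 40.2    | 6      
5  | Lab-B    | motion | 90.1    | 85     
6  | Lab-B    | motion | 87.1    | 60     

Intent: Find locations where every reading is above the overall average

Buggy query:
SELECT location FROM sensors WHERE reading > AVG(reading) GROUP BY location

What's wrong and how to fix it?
Bug: AVG() is an aggregate; it can't sit directly in WHERE

Fix: Use a subquery for AVG and a HAVING MIN(...) filter so the condition holds for every row in the group

Corrected query:
SELECT location FROM sensors GROUP BY location HAVING MIN(reading) > (SELECT AVG(reading) FROM sensors)

Result:
(no rows)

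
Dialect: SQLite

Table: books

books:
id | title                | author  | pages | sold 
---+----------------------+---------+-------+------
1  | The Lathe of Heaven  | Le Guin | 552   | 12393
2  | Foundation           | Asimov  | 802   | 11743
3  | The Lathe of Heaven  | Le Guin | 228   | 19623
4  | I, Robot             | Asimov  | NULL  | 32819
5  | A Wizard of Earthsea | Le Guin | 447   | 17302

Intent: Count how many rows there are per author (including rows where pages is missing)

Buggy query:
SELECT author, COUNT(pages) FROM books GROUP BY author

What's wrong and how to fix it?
Bug: COUNT(pages) skips NULLs, so groups with missing pages are undercounted

Fix: Use COUNT(*) to count all rows regardless of NULL

Corrected query:
SELECT author, COUNT(*) FROM books GROUP BY author

Result:
author  | COUNT(*)
--------+---------
Asimov  | 2       
Le Guin | 3       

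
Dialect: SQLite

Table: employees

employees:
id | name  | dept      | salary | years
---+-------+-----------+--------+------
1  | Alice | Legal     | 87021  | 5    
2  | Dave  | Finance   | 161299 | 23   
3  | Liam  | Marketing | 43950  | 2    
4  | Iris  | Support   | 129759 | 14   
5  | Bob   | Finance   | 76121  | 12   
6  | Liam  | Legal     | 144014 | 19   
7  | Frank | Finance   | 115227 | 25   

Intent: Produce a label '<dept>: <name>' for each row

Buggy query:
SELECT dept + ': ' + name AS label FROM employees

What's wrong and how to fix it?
Bug: '+' is numeric addition; on text columns SQLite converts them to 0 instead of concatenating

Fix: Replace + with || to concatenate text

Corrected query:
SELECT dept || ': ' || name AS label FROM employees

Result:
label          
---------------
Legal: Alice   
Finance: Dave  
Marketing: Liam
Support: Iris  
Finance: Bob   
Legal: Liam    
Finance: Frank 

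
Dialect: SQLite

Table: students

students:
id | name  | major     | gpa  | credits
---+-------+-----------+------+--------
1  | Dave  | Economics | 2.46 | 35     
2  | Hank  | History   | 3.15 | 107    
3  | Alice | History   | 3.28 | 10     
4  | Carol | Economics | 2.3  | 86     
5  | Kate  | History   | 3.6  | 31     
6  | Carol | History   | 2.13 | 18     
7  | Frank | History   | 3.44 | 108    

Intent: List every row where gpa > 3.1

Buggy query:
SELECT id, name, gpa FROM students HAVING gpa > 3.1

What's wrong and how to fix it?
Bug: HAVING filters the output of aggregation, but this query has no GROUP BY and no aggregate functions, so SQLite rejects it (HAVING clause on a non-aggregate query); the condition here is per row

Fix: Replace HAVING with WHERE since the condition applies to individual rows

Corrected query:
SELECT id, name, gpa FROM students WHERE gpa > 3.1

Result:
id | name  | gpa 
---+-------+-----
2  | Hank  | 3.15
3  | Alice | 3.28
5  | Kate  | 3.6 
7  | Frank | 3.44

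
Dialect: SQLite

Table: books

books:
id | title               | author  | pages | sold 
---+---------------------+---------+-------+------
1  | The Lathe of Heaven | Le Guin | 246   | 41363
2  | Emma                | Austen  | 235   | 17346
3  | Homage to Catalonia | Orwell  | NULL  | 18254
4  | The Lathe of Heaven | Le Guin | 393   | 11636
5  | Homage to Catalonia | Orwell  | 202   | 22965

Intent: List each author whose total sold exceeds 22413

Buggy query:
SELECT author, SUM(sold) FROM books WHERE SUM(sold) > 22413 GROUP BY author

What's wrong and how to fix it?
Bug: WHERE runs before GROUP BY, so aggregates aren't available there

Fix: Use HAVING (which filters groups after aggregation) instead of WHERE

Corrected query:
SELECT author, SUM(sold) FROM books GROUP BY author HAVING SUM(sold) > 22413

Result:
author  | SUM(sold)
--------+----------
Le Guin | 52999    
Orwell  | 41219    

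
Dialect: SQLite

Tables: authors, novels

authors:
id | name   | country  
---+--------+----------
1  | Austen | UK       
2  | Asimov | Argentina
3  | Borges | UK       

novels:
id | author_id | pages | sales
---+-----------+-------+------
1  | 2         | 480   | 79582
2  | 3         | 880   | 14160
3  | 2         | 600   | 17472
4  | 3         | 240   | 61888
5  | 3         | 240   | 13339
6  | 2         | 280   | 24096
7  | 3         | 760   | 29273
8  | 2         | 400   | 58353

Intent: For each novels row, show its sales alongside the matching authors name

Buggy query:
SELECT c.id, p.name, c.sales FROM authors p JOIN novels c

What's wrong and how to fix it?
Bug: JOIN with no ON clause produces a cartesian product; every novels row pairs with every authors row

Fix: Specify the join condition linking the foreign key to the parent id

Corrected query:
SELECT c.id, p.name, c.sales FROM authors p JOIN novels c ON c.author_id = p.id

Result:
id | name   | sales
---+--------+------
1  | Asimov | 79582
2  | Borges | 14160
3  | Asimov | 17472
4  | Borges | 61888
5  | Borges | 13339
6  | Asimov | 24096
7  | Borges | 29273
8  | Asimov | 58353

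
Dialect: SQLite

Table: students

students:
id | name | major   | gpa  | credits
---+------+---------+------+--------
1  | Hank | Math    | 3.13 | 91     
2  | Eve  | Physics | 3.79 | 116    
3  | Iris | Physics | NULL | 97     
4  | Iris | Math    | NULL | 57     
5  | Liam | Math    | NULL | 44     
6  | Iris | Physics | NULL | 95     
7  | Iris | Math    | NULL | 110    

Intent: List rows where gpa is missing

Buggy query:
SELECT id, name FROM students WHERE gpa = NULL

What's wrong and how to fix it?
Bug: Comparing to NULL with '=' never matches; NULL = NULL is unknown, not true

Fix: Use IS NULL to test for NULL

Corrected query:
SELECT id, name FROM students WHERE gpa IS NULL

Result:
id | name
---+-----
3  | Iris
4  | Iris
5  | Liam
6  | Iris
7  | Iris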